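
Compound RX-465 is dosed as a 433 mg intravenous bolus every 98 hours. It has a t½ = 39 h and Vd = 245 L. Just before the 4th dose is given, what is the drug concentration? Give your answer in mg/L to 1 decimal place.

0.4 mg/L

f = (1/2)^(τ/t½) = (1/2)^(98/39) ≈ 0.1752.
C₀ = D/Vd = 433/245 ≈ 1.767 mg/L.
Before the 4th dose, 3 doses have been given. Superposition: Cmin = C₀·(f + f² + … + f^3).
≈ 1.767 × (0.1752 + 0.0307 + 0.0054) ≈ 1.767 × 0.2113 ≈ 0.373 mg/L.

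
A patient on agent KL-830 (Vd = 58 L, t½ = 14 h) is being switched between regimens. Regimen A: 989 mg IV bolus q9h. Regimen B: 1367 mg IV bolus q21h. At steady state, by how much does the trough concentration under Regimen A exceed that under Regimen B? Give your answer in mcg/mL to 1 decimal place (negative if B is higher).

17.5 mcg/mL

Regimen A: f = (1/2)^(9/14) ≈ 0.6404; Cmin,ss = (989/58)·f/(1−f) ≈ 30.367 mcg/mL.
Regimen B: f = (1/2)^(21/14) ≈ 0.3536; Cmin,ss = (1367/58)·f/(1−f) ≈ 12.893 mcg/mL.
Difference ≈ 30.367 − 12.893 ≈ 17.474 mcg/mL.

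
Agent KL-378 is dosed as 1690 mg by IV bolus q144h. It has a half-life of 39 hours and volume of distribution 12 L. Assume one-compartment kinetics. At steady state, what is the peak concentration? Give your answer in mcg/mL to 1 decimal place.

152.6 mcg/mL

Over one 144-h interval, 144/39 ≈ 3.6923 half-lives elapse, leaving f ≈ 0.0774 of each dose.
Accumulation ratio R = 1/(1 − f) ≈ 1/0.9226 ≈ 1.0839.
Single-dose peak C₀ = D/Vd = 1690/12 ≈ 140.833 mcg/mL.
Steady-state peak Cmax,ss = C₀·R ≈ 140.833 × 1.0839 ≈ 152.649 mcg/mL.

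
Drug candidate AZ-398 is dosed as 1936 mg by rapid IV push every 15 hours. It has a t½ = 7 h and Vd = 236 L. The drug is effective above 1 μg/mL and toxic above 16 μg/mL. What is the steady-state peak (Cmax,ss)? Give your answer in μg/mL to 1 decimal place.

τ/t½ = 15/7 ≈ 2.1429, so fraction remaining f = (1/2)^(15/7) ≈ 0.2264.
Accumulation ratio R = 1/(1 − f) ≈ 1/0.7736 ≈ 1.2927.
Each bolus raises the concentration by D/Vd = 1936/236 ≈ 8.203 μg/mL.
Cmax,ss = C₀/(1 − f) ≈ 8.203/0.7736 ≈ 10.604 μg/mL.
Peak 10.6 μg/mL vs MTC 16 μg/mL: below toxic threshold.

10.6 μg/mL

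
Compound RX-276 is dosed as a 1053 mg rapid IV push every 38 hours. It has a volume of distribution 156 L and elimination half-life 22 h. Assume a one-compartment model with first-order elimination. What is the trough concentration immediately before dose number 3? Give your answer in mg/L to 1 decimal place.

2.7 mg/L

f = (1/2)^(τ/t½) = (1/2)^(38/22) ≈ 0.3020.
C₀ = D/Vd = 1053/156 ≈ 6.750 mg/L.
Before the 3rd dose, 2 doses have been given. Superposition: Cmin = C₀·(f + f²).
≈ 6.750 × (0.3020 + 0.0912) ≈ 6.750 × 0.3932 ≈ 2.654 mg/L.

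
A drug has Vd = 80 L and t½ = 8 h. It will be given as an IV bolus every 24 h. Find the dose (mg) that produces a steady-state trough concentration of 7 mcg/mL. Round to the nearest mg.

τ/t½ = 24/8 ≈ 3, so f = (1/2)^(24/8) ≈ 0.125000.
Cmin,ss = (D/Vd)·f/(1−f), so D = Cmin,ss·Vd·(1−f)/f.
D = 7 × 80 × (1−f)/f ≈ 7 × 80 × 7.00000 ≈ 3920.00 mg.

3920 mg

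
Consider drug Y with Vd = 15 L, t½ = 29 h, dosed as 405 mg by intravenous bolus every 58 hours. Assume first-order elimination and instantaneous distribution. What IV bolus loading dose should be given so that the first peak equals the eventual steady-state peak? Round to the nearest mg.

f = (1/2)^(58/29) ≈ 0.250000; accumulation ratio R = 1/(1−f) ≈ 1.33333.
Loading dose to hit Cmax,ss on first dose: D_load = D_maint·R ≈ 405 × 1.33333 ≈ 540.00 mg.

540 mg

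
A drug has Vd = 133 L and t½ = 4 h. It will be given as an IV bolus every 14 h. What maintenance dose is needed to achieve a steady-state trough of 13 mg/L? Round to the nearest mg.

17832 mg

τ/t½ = 14/4 ≈ 3.5, so f = (1/2)^(14/4) ≈ 0.088388.
Cmin,ss = (D/Vd)·f/(1−f), so D = Cmin,ss·Vd·(1−f)/f.
D = 13 × 133 × (1−f)/f ≈ 13 × 133 × 10.31375 ≈ 17832.47 mg.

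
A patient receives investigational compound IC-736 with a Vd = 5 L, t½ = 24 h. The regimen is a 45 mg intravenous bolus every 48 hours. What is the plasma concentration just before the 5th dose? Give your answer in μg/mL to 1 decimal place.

3.0 μg/mL

f = (1/2)^(τ/t½) = (1/2)^(48/24) ≈ 0.2500.
C₀ = D/Vd = 45/5 ≈ 9.000 μg/mL.
Before the 5th dose, 4 doses have been given. Superposition: Cmin = C₀·(f + f² + … + f^4).
≈ 9.000 × (0.2500 + 0.0625 + 0.0156 + 0.0039) ≈ 9.000 × 0.3320 ≈ 2.988 μg/mL.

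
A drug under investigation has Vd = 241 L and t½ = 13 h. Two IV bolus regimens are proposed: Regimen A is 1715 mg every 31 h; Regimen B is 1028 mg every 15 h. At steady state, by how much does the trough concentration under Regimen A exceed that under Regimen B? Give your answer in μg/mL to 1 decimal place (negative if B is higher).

Regimen A: f = (1/2)^(31/13) ≈ 0.1915; Cmin,ss = (1715/241)·f/(1−f) ≈ 1.686 μg/mL.
Regimen B: f = (1/2)^(15/13) ≈ 0.4494; Cmin,ss = (1028/241)·f/(1−f) ≈ 3.482 μg/mL.
Difference ≈ 1.686 − 3.482 ≈ -1.796 μg/mL.

-1.8 μg/mL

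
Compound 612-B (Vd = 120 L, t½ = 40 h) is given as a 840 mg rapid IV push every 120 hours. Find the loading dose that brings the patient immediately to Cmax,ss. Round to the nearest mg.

960 mg

f = (1/2)^(120/40) ≈ 0.125000; accumulation ratio R = 1/(1−f) ≈ 1.14286.
Loading dose to hit Cmax,ss on first dose: D_load = D_maint·R ≈ 840 × 1.14286 ≈ 960.00 mg.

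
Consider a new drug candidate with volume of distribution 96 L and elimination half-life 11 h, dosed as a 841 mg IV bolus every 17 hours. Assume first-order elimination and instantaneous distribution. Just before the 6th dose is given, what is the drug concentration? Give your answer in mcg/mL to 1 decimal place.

f = (1/2)^(τ/t½) = (1/2)^(17/11) ≈ 0.3426.
C₀ = D/Vd = 841/96 ≈ 8.760 mcg/mL.
Before the 6th dose, 5 doses have been given. Superposition: Cmin = C₀·(f + f² + … + f^5).
≈ 8.760 × (0.3426 + 0.1174 + 0.0402 + 0.0138 + 0.0047) ≈ 8.760 × 0.5187 ≈ 4.544 mcg/mL.

4.5 mcg/mL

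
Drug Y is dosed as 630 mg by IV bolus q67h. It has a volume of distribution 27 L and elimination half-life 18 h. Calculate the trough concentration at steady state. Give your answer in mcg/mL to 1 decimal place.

τ/t½ = 67/18 ≈ 3.7222, so fraction remaining f = (1/2)^(67/18) ≈ 0.0758.
Each bolus raises the concentration by D/Vd = 630/27 ≈ 23.333 mcg/mL.
Steady-state trough Cmin,ss = C₀·f/(1−f) ≈ 23.333 × 0.0758/0.9242 ≈ 1.914 mcg/mL.

1.9 mcg/mL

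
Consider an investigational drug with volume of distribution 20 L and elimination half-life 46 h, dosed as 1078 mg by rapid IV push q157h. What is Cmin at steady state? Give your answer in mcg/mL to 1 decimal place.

τ/t½ = 157/46 ≈ 3.413, so fraction remaining f = (1/2)^(157/46) ≈ 0.0939.
Each bolus raises the concentration by D/Vd = 1078/20 ≈ 53.900 mcg/mL.
Steady-state trough Cmin,ss = C₀·f/(1−f) ≈ 53.900 × 0.0939/0.9061 ≈ 5.586 mcg/mL.

5.6 mcg/mL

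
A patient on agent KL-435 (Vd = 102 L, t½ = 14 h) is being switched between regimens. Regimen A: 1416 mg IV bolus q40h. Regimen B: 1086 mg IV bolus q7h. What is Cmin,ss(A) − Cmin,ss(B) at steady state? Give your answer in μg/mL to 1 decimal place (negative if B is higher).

-23.5 μg/mL

Regimen A: f = (1/2)^(40/14) ≈ 0.1380; Cmin,ss = (1416/102)·f/(1−f) ≈ 2.222 μg/mL.
Regimen B: f = (1/2)^(7/14) ≈ 0.7071; Cmin,ss = (1086/102)·f/(1−f) ≈ 25.703 μg/mL.
Difference ≈ 2.222 − 25.703 ≈ -23.481 μg/mL.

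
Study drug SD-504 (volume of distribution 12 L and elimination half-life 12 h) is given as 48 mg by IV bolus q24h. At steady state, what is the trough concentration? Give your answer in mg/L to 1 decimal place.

1.3 mg/L

τ = 24 h = 2 half-lives, so f = (1/2)^2 = 0.25.
At steady state, R = 1/(1 − 0.25) = 4/3.
Single-dose peak C₀ = D/Vd = 48/12 = 4 mg/L.
Steady-state peak Cmax,ss = C₀·R = 4 × 4/3 ≈ 5.333 mg/L.
Steady-state trough Cmin,ss = Cmax,ss·f ≈ 5.333 × 0.25 ≈ 1.333 mg/L.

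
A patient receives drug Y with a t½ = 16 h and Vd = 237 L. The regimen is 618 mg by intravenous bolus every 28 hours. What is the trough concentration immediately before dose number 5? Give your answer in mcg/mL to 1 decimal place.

f = (1/2)^(τ/t½) = (1/2)^(28/16) ≈ 0.2973.
C₀ = D/Vd = 618/237 ≈ 2.608 mcg/mL.
Before the 5th dose, 4 doses have been given. Superposition: Cmin = C₀·(f + f² + … + f^4).
≈ 2.608 × (0.2973 + 0.0884 + 0.0263 + 0.0078) ≈ 2.608 × 0.4198 ≈ 1.095 mcg/mL.

1.1 mcg/mL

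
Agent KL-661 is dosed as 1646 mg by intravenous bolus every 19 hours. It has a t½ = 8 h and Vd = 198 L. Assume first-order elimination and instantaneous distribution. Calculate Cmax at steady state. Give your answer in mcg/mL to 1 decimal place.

k = ln2/t½ = ln2/8 ≈ 0.086643 h⁻¹; fraction remaining f = e^(−kτ) = e^(−0.086643×19) ≈ 0.1928.
Accumulation ratio R = 1/(1 − f) ≈ 1/0.8072 ≈ 1.2389.
Single-dose peak C₀ = D/Vd = 1646/198 ≈ 8.313 mcg/mL.
Steady-state peak Cmax,ss = C₀·R ≈ 8.313 × 1.2389 ≈ 10.299 mcg/mL.

10.3 mcg/mL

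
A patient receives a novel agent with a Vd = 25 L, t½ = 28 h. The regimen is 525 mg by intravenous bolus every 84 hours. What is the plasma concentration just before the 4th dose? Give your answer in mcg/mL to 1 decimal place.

f = (1/2)^(τ/t½) = (1/2)^(84/28) ≈ 0.1250.
C₀ = D/Vd = 525/25 ≈ 21.000 mcg/mL.
Before the 4th dose, 3 doses have been given. Superposition: Cmin = C₀·(f + f² + … + f^3).
≈ 21.000 × (0.1250 + 0.0156 + 0.0020) ≈ 21.000 × 0.1426 ≈ 2.995 mcg/mL.

3.0 mcg/mL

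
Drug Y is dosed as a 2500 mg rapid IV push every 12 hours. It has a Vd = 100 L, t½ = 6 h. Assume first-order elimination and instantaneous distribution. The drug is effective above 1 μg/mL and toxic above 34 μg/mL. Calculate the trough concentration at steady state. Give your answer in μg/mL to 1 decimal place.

8.3 μg/mL

The dosing interval is 2 half-lives, so f = 2^(−2) = 0.25.
Accumulation ratio R = 1/(1 − f) = 1/0.75 = 4/3.
Single-dose peak C₀ = D/Vd = 2500/100 = 25 μg/mL.
Steady-state peak Cmax,ss = C₀·R = 25 × 4/3 ≈ 33.333 μg/mL.
Steady-state trough Cmin,ss = Cmax,ss·f ≈ 33.333 × 0.25 ≈ 8.333 μg/mL.
Trough 8.3 μg/mL vs MEC 1 μg/mL: adequate.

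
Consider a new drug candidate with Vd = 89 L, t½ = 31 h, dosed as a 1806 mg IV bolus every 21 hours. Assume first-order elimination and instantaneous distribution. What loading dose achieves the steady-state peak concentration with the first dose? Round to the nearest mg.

f = (1/2)^(21/31) ≈ 0.625283; accumulation ratio R = 1/(1−f) ≈ 2.66868.
Loading dose to hit Cmax,ss on first dose: D_load = D_maint·R ≈ 1806 × 2.66868 ≈ 4819.64 mg.

4820 mg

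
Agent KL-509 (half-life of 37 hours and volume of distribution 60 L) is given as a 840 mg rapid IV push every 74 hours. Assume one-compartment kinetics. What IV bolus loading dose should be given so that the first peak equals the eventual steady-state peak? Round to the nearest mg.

f = (1/2)^(74/37) ≈ 0.250000; accumulation ratio R = 1/(1−f) ≈ 1.33333.
Loading dose to hit Cmax,ss on first dose: D_load = D_maint·R ≈ 840 × 1.33333 ≈ 1120.00 mg.

1120 mg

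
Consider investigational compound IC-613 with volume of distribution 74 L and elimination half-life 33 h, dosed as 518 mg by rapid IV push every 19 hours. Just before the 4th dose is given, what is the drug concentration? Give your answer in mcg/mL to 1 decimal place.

f = (1/2)^(τ/t½) = (1/2)^(19/33) ≈ 0.6709.
C₀ = D/Vd = 518/74 ≈ 7.000 mcg/mL.
Before the 4th dose, 3 doses have been given. Superposition: Cmin = C₀·(f + f² + … + f^3).
≈ 7.000 × (0.6709 + 0.4501 + 0.3020) ≈ 7.000 × 1.4230 ≈ 9.961 mcg/mL.

10.0 mcg/mL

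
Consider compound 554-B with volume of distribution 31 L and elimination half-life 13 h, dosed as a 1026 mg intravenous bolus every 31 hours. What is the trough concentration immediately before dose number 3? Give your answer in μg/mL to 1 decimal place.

7.6 μg/mL

f = (1/2)^(τ/t½) = (1/2)^(31/13) ≈ 0.1915.
C₀ = D/Vd = 1026/31 ≈ 33.097 μg/mL.
Before the 3rd dose, 2 doses have been given. Superposition: Cmin = C₀·(f + f²).
≈ 33.097 × (0.1915 + 0.0367) ≈ 33.097 × 0.2282 ≈ 7.553 μg/mL.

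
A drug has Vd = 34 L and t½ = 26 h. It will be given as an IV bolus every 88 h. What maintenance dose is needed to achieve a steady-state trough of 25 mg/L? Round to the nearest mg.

τ/t½ = 88/26 ≈ 3.3846, so f = (1/2)^(88/26) ≈ 0.095748.
Cmin,ss = (D/Vd)·f/(1−f), so D = Cmin,ss·Vd·(1−f)/f.
D = 25 × 34 × (1−f)/f ≈ 25 × 34 × 9.44408 ≈ 8027.47 mg.

8027 mg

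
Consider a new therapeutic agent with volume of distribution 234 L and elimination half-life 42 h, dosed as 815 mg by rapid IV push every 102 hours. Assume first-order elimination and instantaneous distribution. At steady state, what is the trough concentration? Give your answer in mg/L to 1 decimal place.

Over one 102-h interval, 102/42 ≈ 2.4286 half-lives elapse, leaving f ≈ 0.1857 of each dose.
Single-dose peak C₀ = D/Vd = 815/234 ≈ 3.483 mg/L.
Steady-state trough Cmin,ss = C₀·f/(1−f) ≈ 3.483 × 0.1857/0.8143 ≈ 0.794 mg/L.

0.8 mg/L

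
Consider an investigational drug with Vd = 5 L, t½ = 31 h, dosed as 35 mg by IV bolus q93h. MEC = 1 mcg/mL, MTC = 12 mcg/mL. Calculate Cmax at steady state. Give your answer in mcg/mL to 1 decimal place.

8.0 mcg/mL

τ = 93 h = 3 half-lives, so f = (1/2)^3 = 0.125.
At steady state, R = 1/(1 − 0.125) = 8/7.
Single-dose peak C₀ = D/Vd = 35/5 = 7 mcg/mL.
Steady-state peak Cmax,ss = C₀·R = 7 × 8/7 ≈ 8.000 mcg/mL.
Peak 8.0 mcg/mL vs MTC 12 mcg/mL: below toxic threshold.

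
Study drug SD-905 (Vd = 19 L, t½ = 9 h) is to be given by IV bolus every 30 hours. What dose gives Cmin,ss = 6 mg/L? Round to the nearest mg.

1035 mg

τ/t½ = 30/9 ≈ 3.3333, so f = (1/2)^(30/9) ≈ 0.099213.
Cmin,ss = (D/Vd)·f/(1−f), so D = Cmin,ss·Vd·(1−f)/f.
D = 6 × 19 × (1−f)/f ≈ 6 × 19 × 9.07932 ≈ 1035.04 mg.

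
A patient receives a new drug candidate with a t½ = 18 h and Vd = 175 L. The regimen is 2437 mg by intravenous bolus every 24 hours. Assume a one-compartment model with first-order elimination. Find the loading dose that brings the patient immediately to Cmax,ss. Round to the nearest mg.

f = (1/2)^(24/18) ≈ 0.396850; accumulation ratio R = 1/(1−f) ≈ 1.65796.
Loading dose to hit Cmax,ss on first dose: D_load = D_maint·R ≈ 2437 × 1.65796 ≈ 4040.45 mg.

4040 mg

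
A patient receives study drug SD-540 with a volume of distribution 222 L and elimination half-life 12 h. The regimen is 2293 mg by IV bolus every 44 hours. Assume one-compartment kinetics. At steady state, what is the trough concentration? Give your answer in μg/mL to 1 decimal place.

0.9 μg/mL

τ/t½ = 44/12 ≈ 3.6667, so fraction remaining f = (1/2)^(44/12) ≈ 0.0787.
Each bolus raises the concentration by D/Vd = 2293/222 ≈ 10.329 μg/mL.
Steady-state trough Cmin,ss = C₀·f/(1−f) ≈ 10.329 × 0.0787/0.9213 ≈ 0.882 μg/mL.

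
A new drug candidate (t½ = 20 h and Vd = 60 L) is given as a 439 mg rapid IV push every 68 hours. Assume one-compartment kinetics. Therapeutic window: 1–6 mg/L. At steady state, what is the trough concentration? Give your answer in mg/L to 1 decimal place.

0.8 mg/L

τ/t½ = 68/20 ≈ 3.4, so fraction remaining f = (1/2)^(68/20) ≈ 0.0947.
Accumulation ratio R = 1/(1 − f) ≈ 1/0.9053 ≈ 1.1046.
Each bolus raises the concentration by D/Vd = 439/60 ≈ 7.317 mg/L.
Steady-state peak Cmax,ss = C₀·R ≈ 7.317 × 1.1046 ≈ 8.082 mg/L.
One interval later, Cmin,ss = Cmax,ss·e^(−kτ) ≈ 8.082 × 0.0947 ≈ 0.765 mg/L.
Trough 0.8 mg/L vs MEC 1 mg/L: subtherapeutic.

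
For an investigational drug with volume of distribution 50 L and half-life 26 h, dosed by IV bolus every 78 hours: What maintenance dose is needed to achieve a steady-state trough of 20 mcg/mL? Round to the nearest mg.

τ/t½ = 78/26 ≈ 3, so f = (1/2)^(78/26) ≈ 0.125000.
Cmin,ss = (D/Vd)·f/(1−f), so D = Cmin,ss·Vd·(1−f)/f.
D = 20 × 50 × (1−f)/f ≈ 20 × 50 × 7.00000 ≈ 7000.00 mg.

7000 mg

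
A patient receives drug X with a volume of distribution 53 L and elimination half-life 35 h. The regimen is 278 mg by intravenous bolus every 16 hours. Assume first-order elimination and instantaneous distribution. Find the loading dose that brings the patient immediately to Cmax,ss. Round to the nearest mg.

1024 mg

f = (1/2)^(16/35) ≈ 0.728427; accumulation ratio R = 1/(1−f) ≈ 3.68225.
Loading dose to hit Cmax,ss on first dose: D_load = D_maint·R ≈ 278 × 3.68225 ≈ 1023.67 mg.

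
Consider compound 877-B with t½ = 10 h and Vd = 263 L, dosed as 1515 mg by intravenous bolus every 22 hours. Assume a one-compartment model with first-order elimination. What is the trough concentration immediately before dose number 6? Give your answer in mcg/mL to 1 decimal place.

1.6 mcg/mL

f = (1/2)^(τ/t½) = (1/2)^(22/10) ≈ 0.2176.
C₀ = D/Vd = 1515/263 ≈ 5.760 mcg/mL.
Before the 6th dose, 5 doses have been given. Superposition: Cmin = C₀·(f + f² + … + f^5).
≈ 5.760 × (0.2176 + 0.0473 + 0.0103 + 0.0022 + 0.0005) ≈ 5.760 × 0.2779 ≈ 1.601 mcg/mL.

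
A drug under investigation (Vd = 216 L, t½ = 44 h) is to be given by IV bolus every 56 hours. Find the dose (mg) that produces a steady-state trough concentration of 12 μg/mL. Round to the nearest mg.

3671 mg

τ/t½ = 56/44 ≈ 1.2727, so f = (1/2)^(56/44) ≈ 0.413877.
Cmin,ss = (D/Vd)·f/(1−f), so D = Cmin,ss·Vd·(1−f)/f.
D = 12 × 216 × (1−f)/f ≈ 12 × 216 × 1.41618 ≈ 3670.74 mg.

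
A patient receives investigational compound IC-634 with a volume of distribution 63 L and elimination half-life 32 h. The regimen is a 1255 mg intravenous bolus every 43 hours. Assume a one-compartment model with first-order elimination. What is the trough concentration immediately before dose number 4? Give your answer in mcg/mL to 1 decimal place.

f = (1/2)^(τ/t½) = (1/2)^(43/32) ≈ 0.3940.
C₀ = D/Vd = 1255/63 ≈ 19.921 mcg/mL.
Before the 4th dose, 3 doses have been given. Superposition: Cmin = C₀·(f + f² + … + f^3).
≈ 19.921 × (0.3940 + 0.1552 + 0.0612) ≈ 19.921 × 0.6104 ≈ 12.160 mcg/mL.

12.2 mcg/mL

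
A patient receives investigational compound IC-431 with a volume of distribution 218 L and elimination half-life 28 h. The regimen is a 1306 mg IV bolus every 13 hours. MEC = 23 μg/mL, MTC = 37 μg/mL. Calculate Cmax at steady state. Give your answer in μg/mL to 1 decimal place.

21.8 μg/mL

Over one 13-h interval, 13/28 ≈ 0.46429 half-lives elapse, leaving f ≈ 0.7248 of each dose.
Accumulation ratio R = 1/(1 − f) ≈ 1/0.2752 ≈ 3.6337.
Each bolus raises the concentration by D/Vd = 1306/218 ≈ 5.991 μg/mL.
Cmax,ss = C₀/(1 − f) ≈ 5.991/0.2752 ≈ 21.770 μg/mL.
Peak 21.8 μg/mL vs MTC 37 μg/mL: below toxic threshold.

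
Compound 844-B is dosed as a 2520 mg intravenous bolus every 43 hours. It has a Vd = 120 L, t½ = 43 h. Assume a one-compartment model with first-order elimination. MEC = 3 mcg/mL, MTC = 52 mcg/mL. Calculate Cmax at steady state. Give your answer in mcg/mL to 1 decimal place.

The dosing interval is 1 half-life, so f = 2^(−1) = 0.5.
Accumulation ratio R = 1/(1 − f) = 1/0.5 = 2/1.
Single-dose peak C₀ = D/Vd = 2520/120 = 21 mcg/mL.
Steady-state peak Cmax,ss = C₀·R = 21 × 2/1 ≈ 42.000 mcg/mL.
Peak 42.0 mcg/mL vs MTC 52 mcg/mL: below toxic threshold.

42.0 mcg/mL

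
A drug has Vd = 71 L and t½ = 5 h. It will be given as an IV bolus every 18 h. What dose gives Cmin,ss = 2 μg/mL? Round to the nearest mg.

τ/t½ = 18/5 ≈ 3.6, so f = (1/2)^(18/5) ≈ 0.082469.
Cmin,ss = (D/Vd)·f/(1−f), so D = Cmin,ss·Vd·(1−f)/f.
D = 2 × 71 × (1−f)/f ≈ 2 × 71 × 11.12577 ≈ 1579.86 mg.

1580 mg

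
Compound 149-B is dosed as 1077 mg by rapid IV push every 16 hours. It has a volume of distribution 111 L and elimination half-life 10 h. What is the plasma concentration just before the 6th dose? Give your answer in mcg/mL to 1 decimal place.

f = (1/2)^(τ/t½) = (1/2)^(16/10) ≈ 0.3299.
C₀ = D/Vd = 1077/111 ≈ 9.703 mcg/mL.
Before the 6th dose, 5 doses have been given. Superposition: Cmin = C₀·(f + f² + … + f^5).
≈ 9.703 × (0.3299 + 0.1088 + 0.0359 + 0.0118 + 0.0039) ≈ 9.703 × 0.4903 ≈ 4.757 mcg/mL.

4.8 mcg/mL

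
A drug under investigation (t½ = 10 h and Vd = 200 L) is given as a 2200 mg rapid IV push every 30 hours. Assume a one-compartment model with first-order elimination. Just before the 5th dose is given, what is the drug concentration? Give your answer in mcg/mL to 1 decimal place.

f = (1/2)^(τ/t½) = (1/2)^(30/10) ≈ 0.1250.
C₀ = D/Vd = 2200/200 ≈ 11.000 mcg/mL.
Before the 5th dose, 4 doses have been given. Superposition: Cmin = C₀·(f + f² + … + f^4).
≈ 11.000 × (0.1250 + 0.0156 + 0.0020 + 0.0002) ≈ 11.000 × 0.1428 ≈ 1.571 mcg/mL.

1.6 mcg/mL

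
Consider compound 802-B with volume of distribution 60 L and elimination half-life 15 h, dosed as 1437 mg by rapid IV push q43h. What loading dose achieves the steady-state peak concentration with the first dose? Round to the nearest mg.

1665 mg

f = (1/2)^(43/15) ≈ 0.137103; accumulation ratio R = 1/(1−f) ≈ 1.15889.
Loading dose to hit Cmax,ss on first dose: D_load = D_maint·R ≈ 1437 × 1.15889 ≈ 1665.32 mg.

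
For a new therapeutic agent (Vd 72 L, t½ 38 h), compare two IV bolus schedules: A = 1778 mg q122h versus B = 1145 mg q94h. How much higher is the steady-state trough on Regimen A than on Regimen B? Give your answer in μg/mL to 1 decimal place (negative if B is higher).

Regimen A: f = (1/2)^(122/38) ≈ 0.1080; Cmin,ss = (1778/72)·f/(1−f) ≈ 2.990 μg/mL.
Regimen B: f = (1/2)^(94/38) ≈ 0.1800; Cmin,ss = (1145/72)·f/(1−f) ≈ 3.491 μg/mL.
Difference ≈ 2.990 − 3.491 ≈ -0.501 μg/mL.

-0.5 μg/mL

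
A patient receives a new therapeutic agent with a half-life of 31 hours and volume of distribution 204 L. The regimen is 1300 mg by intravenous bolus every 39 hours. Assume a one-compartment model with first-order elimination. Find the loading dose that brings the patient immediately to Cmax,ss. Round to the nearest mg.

f = (1/2)^(39/31) ≈ 0.418105; accumulation ratio R = 1/(1−f) ≈ 1.71852.
Loading dose to hit Cmax,ss on first dose: D_load = D_maint·R ≈ 1300 × 1.71852 ≈ 2234.08 mg.

2234 mg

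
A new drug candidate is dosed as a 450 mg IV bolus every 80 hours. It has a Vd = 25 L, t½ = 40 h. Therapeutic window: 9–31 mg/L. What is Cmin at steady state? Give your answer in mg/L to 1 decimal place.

6.0 mg/L

τ = 80 h = 2 half-lives, so f = (1/2)^2 = 0.25.
Accumulation ratio R = 1/(1 − f) = 1/0.75 = 4/3.
Single-dose peak C₀ = D/Vd = 450/25 = 18 mg/L.
Steady-state peak Cmax,ss = C₀·R = 18 × 4/3 ≈ 24.000 mg/L.
Steady-state trough Cmin,ss = Cmax,ss·f ≈ 24.000 × 0.25 ≈ 6.000 mg/L.
Trough 6.0 mg/L vs MEC 9 mg/L: subtherapeutic.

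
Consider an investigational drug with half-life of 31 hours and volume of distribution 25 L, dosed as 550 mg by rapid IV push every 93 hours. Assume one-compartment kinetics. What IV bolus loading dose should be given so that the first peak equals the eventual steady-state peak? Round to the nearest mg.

f = (1/2)^(93/31) ≈ 0.125000; accumulation ratio R = 1/(1−f) ≈ 1.14286.
Loading dose to hit Cmax,ss on first dose: D_load = D_maint·R ≈ 550 × 1.14286 ≈ 628.57 mg.

629 mg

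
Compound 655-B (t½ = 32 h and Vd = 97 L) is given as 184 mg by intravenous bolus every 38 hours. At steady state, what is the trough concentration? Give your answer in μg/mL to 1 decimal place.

1.5 μg/mL

k = ln2/t½ = ln2/32 ≈ 0.021661 h⁻¹; fraction remaining f = e^(−kτ) = e^(−0.021661×38) ≈ 0.4391.
Accumulation ratio R = 1/(1 − f) ≈ 1/0.5609 ≈ 1.7828.
Each bolus raises the concentration by D/Vd = 184/97 ≈ 1.897 μg/mL.
Steady-state peak Cmax,ss = C₀·R ≈ 1.897 × 1.7828 ≈ 3.382 μg/mL.
One interval later, Cmin,ss = Cmax,ss·e^(−kτ) ≈ 3.382 × 0.4391 ≈ 1.485 μg/mL.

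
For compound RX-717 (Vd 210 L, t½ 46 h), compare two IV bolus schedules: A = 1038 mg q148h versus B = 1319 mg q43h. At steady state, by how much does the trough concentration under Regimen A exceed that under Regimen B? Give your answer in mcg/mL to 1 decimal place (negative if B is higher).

-6.3 mcg/mL

Regimen A: f = (1/2)^(148/46) ≈ 0.1075; Cmin,ss = (1038/210)·f/(1−f) ≈ 0.595 mcg/mL.
Regimen B: f = (1/2)^(43/46) ≈ 0.5231; Cmin,ss = (1319/210)·f/(1−f) ≈ 6.889 mcg/mL.
Difference ≈ 0.595 − 6.889 ≈ -6.294 mcg/mL.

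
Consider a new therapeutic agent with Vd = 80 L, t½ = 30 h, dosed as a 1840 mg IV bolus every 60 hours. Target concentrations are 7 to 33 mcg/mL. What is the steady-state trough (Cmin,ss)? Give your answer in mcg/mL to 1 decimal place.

7.7 mcg/mL

τ = 60 h = 2 half-lives, so f = (1/2)^2 = 0.25.
At steady state, R = 1/(1 − 0.25) = 4/3.
Single-dose peak C₀ = D/Vd = 1840/80 = 23 mcg/mL.
Steady-state peak Cmax,ss = C₀·R = 23 × 4/3 ≈ 30.667 mcg/mL.
Steady-state trough Cmin,ss = Cmax,ss·f ≈ 30.667 × 0.25 ≈ 7.667 mcg/mL.
Trough 7.7 mcg/mL vs MEC 7 mcg/mL: adequate.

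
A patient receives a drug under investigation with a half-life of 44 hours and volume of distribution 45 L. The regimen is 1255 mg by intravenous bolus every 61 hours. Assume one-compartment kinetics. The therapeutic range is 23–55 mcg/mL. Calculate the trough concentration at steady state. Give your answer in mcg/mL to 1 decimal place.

Over one 61-h interval, 61/44 ≈ 1.3864 half-lives elapse, leaving f ≈ 0.3825 of each dose.
Each bolus raises the concentration by D/Vd = 1255/45 ≈ 27.889 mcg/mL.
Steady-state trough Cmin,ss = C₀·f/(1−f) ≈ 27.889 × 0.3825/0.6175 ≈ 17.275 mcg/mL.
Trough 17.3 mcg/mL vs MEC 23 mcg/mL: subtherapeutic.

17.3 mcg/mL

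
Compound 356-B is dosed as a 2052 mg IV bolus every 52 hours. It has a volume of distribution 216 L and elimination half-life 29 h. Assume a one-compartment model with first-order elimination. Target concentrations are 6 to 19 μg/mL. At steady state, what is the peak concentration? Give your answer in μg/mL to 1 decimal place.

13.4 μg/mL

τ/t½ = 52/29 ≈ 1.7931, so fraction remaining f = (1/2)^(52/29) ≈ 0.2886.
Accumulation ratio R = 1/(1 − f) ≈ 1/0.7114 ≈ 1.4057.
Single-dose peak C₀ = D/Vd = 2052/216 ≈ 9.500 μg/mL.
Steady-state peak Cmax,ss = C₀·R ≈ 9.500 × 1.4057 ≈ 13.354 μg/mL.
Peak 13.4 μg/mL vs MTC 19 μg/mL: below toxic threshold.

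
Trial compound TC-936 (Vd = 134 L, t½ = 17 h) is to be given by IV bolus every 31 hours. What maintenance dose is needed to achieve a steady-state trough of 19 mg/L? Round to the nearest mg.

6465 mg

τ/t½ = 31/17 ≈ 1.8235, so f = (1/2)^(31/17) ≈ 0.282529.
Cmin,ss = (D/Vd)·f/(1−f), so D = Cmin,ss·Vd·(1−f)/f.
D = 19 × 134 × (1−f)/f ≈ 19 × 134 × 2.53946 ≈ 6465.47 mg.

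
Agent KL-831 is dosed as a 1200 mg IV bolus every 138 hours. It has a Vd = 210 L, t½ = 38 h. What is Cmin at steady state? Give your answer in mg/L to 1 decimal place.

0.5 mg/L

k = ln2/t½ = ln2/38 ≈ 0.018241 h⁻¹; fraction remaining f = e^(−kτ) = e^(−0.018241×138) ≈ 0.0807.
At steady state, accumulation factor R = 1/(1 − e^(−kτ)) ≈ 1.0878.
Single-dose peak C₀ = D/Vd = 1200/210 ≈ 5.714 mg/L.
Cmax,ss = C₀/(1 − f) ≈ 5.714/0.9193 ≈ 6.216 mg/L.
One interval later, Cmin,ss = Cmax,ss·e^(−kτ) ≈ 6.216 × 0.0807 ≈ 0.502 mg/L.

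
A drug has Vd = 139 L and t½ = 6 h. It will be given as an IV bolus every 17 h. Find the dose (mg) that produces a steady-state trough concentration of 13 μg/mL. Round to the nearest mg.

11072 mg

τ/t½ = 17/6 ≈ 2.8333, so f = (1/2)^(17/6) ≈ 0.140308.
Cmin,ss = (D/Vd)·f/(1−f), so D = Cmin,ss·Vd·(1−f)/f.
D = 13 × 139 × (1−f)/f ≈ 13 × 139 × 6.12718 ≈ 11071.81 mg.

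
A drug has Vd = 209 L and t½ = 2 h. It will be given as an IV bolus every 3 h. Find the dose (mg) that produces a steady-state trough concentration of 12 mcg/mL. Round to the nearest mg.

τ/t½ = 3/2 ≈ 1.5, so f = (1/2)^(3/2) ≈ 0.353553.
Cmin,ss = (D/Vd)·f/(1−f), so D = Cmin,ss·Vd·(1−f)/f.
D = 12 × 209 × (1−f)/f ≈ 12 × 209 × 1.82843 ≈ 4585.70 mg.

4586 mg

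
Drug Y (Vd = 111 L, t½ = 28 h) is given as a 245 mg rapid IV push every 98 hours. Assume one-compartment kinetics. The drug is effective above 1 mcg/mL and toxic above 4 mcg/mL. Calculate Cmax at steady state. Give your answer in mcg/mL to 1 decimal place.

2.4 mcg/mL

Over one 98-h interval, 98/28 ≈ 3.5 half-lives elapse, leaving f ≈ 0.0884 of each dose.
At steady state, accumulation factor R = 1/(1 − e^(−kτ)) ≈ 1.0970.
Each bolus raises the concentration by D/Vd = 245/111 ≈ 2.207 mcg/mL.
Steady-state peak Cmax,ss = C₀·R ≈ 2.207 × 1.0970 ≈ 2.421 mcg/mL.
Peak 2.4 mcg/mL vs MTC 4 mcg/mL: below toxic threshold.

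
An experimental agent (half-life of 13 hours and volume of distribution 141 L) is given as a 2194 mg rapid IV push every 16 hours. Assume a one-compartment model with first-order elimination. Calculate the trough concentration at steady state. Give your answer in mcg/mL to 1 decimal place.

Over one 16-h interval, 16/13 ≈ 1.2308 half-lives elapse, leaving f ≈ 0.4261 of each dose.
Each bolus raises the concentration by D/Vd = 2194/141 ≈ 15.560 mcg/mL.
Steady-state trough Cmin,ss = C₀·f/(1−f) ≈ 15.560 × 0.4261/0.5739 ≈ 11.553 mcg/mL.

11.6 mcg/mL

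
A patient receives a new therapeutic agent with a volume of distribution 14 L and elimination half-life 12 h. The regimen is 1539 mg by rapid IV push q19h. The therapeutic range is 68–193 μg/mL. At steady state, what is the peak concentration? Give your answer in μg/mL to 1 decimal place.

165.0 μg/mL

Over one 19-h interval, 19/12 ≈ 1.5833 half-lives elapse, leaving f ≈ 0.3337 of each dose.
Accumulation ratio R = 1/(1 − f) ≈ 1/0.6663 ≈ 1.5008.
Each bolus raises the concentration by D/Vd = 1539/14 ≈ 109.929 μg/mL.
Steady-state peak Cmax,ss = C₀·R ≈ 109.929 × 1.5008 ≈ 164.981 μg/mL.
Peak 165.0 μg/mL vs MTC 193 μg/mL: below toxic threshold.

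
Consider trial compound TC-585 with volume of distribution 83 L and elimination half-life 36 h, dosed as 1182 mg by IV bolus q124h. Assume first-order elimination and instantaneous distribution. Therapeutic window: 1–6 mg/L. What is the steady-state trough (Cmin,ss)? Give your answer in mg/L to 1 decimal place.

τ/t½ = 124/36 ≈ 3.4444, so fraction remaining f = (1/2)^(124/36) ≈ 0.0919.
Single-dose peak C₀ = D/Vd = 1182/83 ≈ 14.241 mg/L.
Steady-state trough Cmin,ss = C₀·f/(1−f) ≈ 14.241 × 0.0919/0.9081 ≈ 1.441 mg/L.
Trough 1.4 mg/L vs MEC 1 mg/L: adequate.

1.4 mg/L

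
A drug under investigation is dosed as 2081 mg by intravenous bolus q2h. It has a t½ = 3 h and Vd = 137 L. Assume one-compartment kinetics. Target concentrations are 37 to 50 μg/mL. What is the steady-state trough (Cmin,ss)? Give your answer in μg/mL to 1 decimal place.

τ/t½ = 2/3 ≈ 0.66667, so fraction remaining f = (1/2)^(2/3) ≈ 0.6300.
Accumulation ratio R = 1/(1 − f) ≈ 1/0.3700 ≈ 2.7027.
Each bolus raises the concentration by D/Vd = 2081/137 ≈ 15.190 μg/mL.
Steady-state peak Cmax,ss = C₀·R ≈ 15.190 × 2.7027 ≈ 41.054 μg/mL.
One interval later, Cmin,ss = Cmax,ss·e^(−kτ) ≈ 41.054 × 0.6300 ≈ 25.864 μg/mL.
Trough 25.9 μg/mL vs MEC 37 μg/mL: subtherapeutic.

25.9 μg/mL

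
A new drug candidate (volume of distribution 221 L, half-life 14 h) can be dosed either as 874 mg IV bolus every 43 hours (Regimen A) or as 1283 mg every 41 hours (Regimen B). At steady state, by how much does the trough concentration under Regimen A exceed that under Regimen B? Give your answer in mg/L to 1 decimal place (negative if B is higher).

-0.3 mg/L

Regimen A: f = (1/2)^(43/14) ≈ 0.1190; Cmin,ss = (874/221)·f/(1−f) ≈ 0.534 mg/L.
Regimen B: f = (1/2)^(41/14) ≈ 0.1313; Cmin,ss = (1283/221)·f/(1−f) ≈ 0.877 mg/L.
Difference ≈ 0.534 − 0.877 ≈ -0.343 mg/L.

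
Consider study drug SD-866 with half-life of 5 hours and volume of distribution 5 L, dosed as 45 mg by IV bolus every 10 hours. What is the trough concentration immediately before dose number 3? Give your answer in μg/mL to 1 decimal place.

f = (1/2)^(τ/t½) = (1/2)^(10/5) ≈ 0.2500.
C₀ = D/Vd = 45/5 ≈ 9.000 μg/mL.
Before the 3rd dose, 2 doses have been given. Superposition: Cmin = C₀·(f + f²).
≈ 9.000 × (0.2500 + 0.0625) ≈ 9.000 × 0.3125 ≈ 2.812 μg/mL.

2.8 μg/mL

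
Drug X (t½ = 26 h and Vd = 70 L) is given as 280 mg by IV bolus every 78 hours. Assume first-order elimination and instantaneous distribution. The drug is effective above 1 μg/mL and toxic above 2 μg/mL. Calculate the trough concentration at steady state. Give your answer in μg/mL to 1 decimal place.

0.6 μg/mL

The dosing interval is 3 half-lives, so f = 2^(−3) = 0.125.
Accumulation ratio R = 1/(1 − f) = 1/0.875 = 8/7.
Single-dose peak C₀ = D/Vd = 280/70 = 4 μg/mL.
Steady-state peak Cmax,ss = C₀·R = 4 × 8/7 ≈ 4.571 μg/mL.
Steady-state trough Cmin,ss = Cmax,ss·f ≈ 4.571 × 0.125 ≈ 0.571 μg/mL.
Trough 0.6 μg/mL vs MEC 1 μg/mL: subtherapeutic.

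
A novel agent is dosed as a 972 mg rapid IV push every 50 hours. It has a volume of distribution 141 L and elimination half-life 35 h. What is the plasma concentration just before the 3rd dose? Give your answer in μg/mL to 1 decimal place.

3.5 μg/mL

f = (1/2)^(τ/t½) = (1/2)^(50/35) ≈ 0.3715.
C₀ = D/Vd = 972/141 ≈ 6.894 μg/mL.
Before the 3rd dose, 2 doses have been given. Superposition: Cmin = C₀·(f + f²).
≈ 6.894 × (0.3715 + 0.1380) ≈ 6.894 × 0.5095 ≈ 3.512 μg/mL.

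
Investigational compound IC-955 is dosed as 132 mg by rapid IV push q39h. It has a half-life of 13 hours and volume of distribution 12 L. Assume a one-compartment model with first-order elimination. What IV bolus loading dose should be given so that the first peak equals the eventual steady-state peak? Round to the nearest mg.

151 mg

f = (1/2)^(39/13) ≈ 0.125000; accumulation ratio R = 1/(1−f) ≈ 1.14286.
Loading dose to hit Cmax,ss on first dose: D_load = D_maint·R ≈ 132 × 1.14286 ≈ 150.86 mg.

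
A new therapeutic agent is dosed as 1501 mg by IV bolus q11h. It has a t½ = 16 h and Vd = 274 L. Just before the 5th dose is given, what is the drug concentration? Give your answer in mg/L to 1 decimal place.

f = (1/2)^(τ/t½) = (1/2)^(11/16) ≈ 0.6209.
C₀ = D/Vd = 1501/274 ≈ 5.478 mg/L.
Before the 5th dose, 4 doses have been given. Superposition: Cmin = C₀·(f + f² + … + f^4).
≈ 5.478 × (0.6209 + 0.3855 + 0.2394 + 0.1486) ≈ 5.478 × 1.3944 ≈ 7.639 mg/L.

7.6 mg/L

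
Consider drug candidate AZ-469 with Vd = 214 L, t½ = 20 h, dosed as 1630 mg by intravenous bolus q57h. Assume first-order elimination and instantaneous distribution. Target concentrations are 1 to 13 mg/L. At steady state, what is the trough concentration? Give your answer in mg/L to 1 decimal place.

τ/t½ = 57/20 ≈ 2.85, so fraction remaining f = (1/2)^(57/20) ≈ 0.1387.
Accumulation ratio R = 1/(1 − f) ≈ 1/0.8613 ≈ 1.1610.
Single-dose peak C₀ = D/Vd = 1630/214 ≈ 7.617 mg/L.
Cmax,ss = C₀/(1 − f) ≈ 7.617/0.8613 ≈ 8.844 mg/L.
One interval later, Cmin,ss = Cmax,ss·e^(−kτ) ≈ 8.844 × 0.1387 ≈ 1.227 mg/L.
Trough 1.2 mg/L vs MEC 1 mg/L: adequate.

1.2 mg/L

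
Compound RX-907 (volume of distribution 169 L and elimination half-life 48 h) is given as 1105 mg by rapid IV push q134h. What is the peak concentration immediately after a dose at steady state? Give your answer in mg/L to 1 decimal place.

Over one 134-h interval, 134/48 ≈ 2.7917 half-lives elapse, leaving f ≈ 0.1444 of each dose.
At steady state, accumulation factor R = 1/(1 − e^(−kτ)) ≈ 1.1688.
Single-dose peak C₀ = D/Vd = 1105/169 ≈ 6.538 mg/L.
Steady-state peak Cmax,ss = C₀·R ≈ 6.538 × 1.1688 ≈ 7.642 mg/L.

7.6 mg/L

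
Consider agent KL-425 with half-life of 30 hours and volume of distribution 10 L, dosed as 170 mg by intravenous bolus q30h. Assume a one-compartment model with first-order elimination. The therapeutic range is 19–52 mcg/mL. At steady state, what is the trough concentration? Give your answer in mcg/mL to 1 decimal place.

τ = 30 h = 1 half-life, so f = (1/2)^1 = 0.5.
Accumulation ratio R = 1/(1 − f) = 1/0.5 = 2/1.
Single-dose peak C₀ = D/Vd = 170/10 = 17 mcg/mL.
Steady-state peak Cmax,ss = C₀·R = 17 × 2/1 ≈ 34.000 mcg/mL.
Steady-state trough Cmin,ss = Cmax,ss·f ≈ 34.000 × 0.5 ≈ 17.000 mcg/mL.
Trough 17.0 mcg/mL vs MEC 19 mcg/mL: subtherapeutic.

17.0 mcg/mL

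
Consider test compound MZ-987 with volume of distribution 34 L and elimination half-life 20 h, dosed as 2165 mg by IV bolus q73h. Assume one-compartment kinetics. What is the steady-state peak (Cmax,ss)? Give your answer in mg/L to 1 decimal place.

τ/t½ = 73/20 ≈ 3.65, so fraction remaining f = (1/2)^(73/20) ≈ 0.0797.
Accumulation ratio R = 1/(1 − f) ≈ 1/0.9203 ≈ 1.0866.
Each bolus raises the concentration by D/Vd = 2165/34 ≈ 63.676 mg/L.
Steady-state peak Cmax,ss = C₀·R ≈ 63.676 × 1.0866 ≈ 69.190 mg/L.

69.2 mg/L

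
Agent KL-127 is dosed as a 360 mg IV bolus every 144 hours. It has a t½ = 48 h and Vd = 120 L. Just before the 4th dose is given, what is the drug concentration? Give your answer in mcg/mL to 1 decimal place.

f = (1/2)^(τ/t½) = (1/2)^(144/48) ≈ 0.1250.
C₀ = D/Vd = 360/120 ≈ 3.000 mcg/mL.
Before the 4th dose, 3 doses have been given. Superposition: Cmin = C₀·(f + f² + … + f^3).
≈ 3.000 × (0.1250 + 0.0156 + 0.0020) ≈ 3.000 × 0.1426 ≈ 0.428 mcg/mL.

0.4 mcg/mL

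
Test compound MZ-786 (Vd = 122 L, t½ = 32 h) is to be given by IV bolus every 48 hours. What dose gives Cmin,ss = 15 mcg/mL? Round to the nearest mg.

3346 mg

τ/t½ = 48/32 ≈ 1.5, so f = (1/2)^(48/32) ≈ 0.353553.
Cmin,ss = (D/Vd)·f/(1−f), so D = Cmin,ss·Vd·(1−f)/f.
D = 15 × 122 × (1−f)/f ≈ 15 × 122 × 1.82843 ≈ 3346.03 mg.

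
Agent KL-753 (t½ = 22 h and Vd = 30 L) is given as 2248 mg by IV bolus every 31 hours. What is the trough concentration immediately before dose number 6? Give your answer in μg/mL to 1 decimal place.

f = (1/2)^(τ/t½) = (1/2)^(31/22) ≈ 0.3765.
C₀ = D/Vd = 2248/30 ≈ 74.933 μg/mL.
Before the 6th dose, 5 doses have been given. Superposition: Cmin = C₀·(f + f² + … + f^5).
≈ 74.933 × (0.3765 + 0.1418 + 0.0534 + 0.0201 + 0.0076) ≈ 74.933 × 0.5994 ≈ 44.915 μg/mL.

44.9 μg/mL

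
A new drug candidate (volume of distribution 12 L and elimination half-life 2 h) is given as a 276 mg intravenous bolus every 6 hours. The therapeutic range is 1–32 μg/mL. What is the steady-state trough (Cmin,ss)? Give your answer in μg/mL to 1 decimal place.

3.3 μg/mL

The dosing interval is 3 half-lives, so f = 2^(−3) = 0.125.
Accumulation ratio R = 1/(1 − f) = 1/0.875 = 8/7.
Single-dose peak C₀ = D/Vd = 276/12 = 23 μg/mL.
Steady-state peak Cmax,ss = C₀·R = 23 × 8/7 ≈ 26.286 μg/mL.
Steady-state trough Cmin,ss = Cmax,ss·f ≈ 26.286 × 0.125 ≈ 3.286 μg/mL.
Trough 3.3 μg/mL vs MEC 1 μg/mL: adequate.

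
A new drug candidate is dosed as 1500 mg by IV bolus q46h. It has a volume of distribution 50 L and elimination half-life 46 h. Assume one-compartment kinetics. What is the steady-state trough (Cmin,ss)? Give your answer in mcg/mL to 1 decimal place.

τ = 46 h = 1 half-life, so f = (1/2)^1 = 0.5.
Accumulation ratio R = 1/(1 − f) = 1/0.5 = 2/1.
Single-dose peak C₀ = D/Vd = 1500/50 = 30 mcg/mL.
Steady-state peak Cmax,ss = C₀·R = 30 × 2/1 ≈ 60.000 mcg/mL.
Steady-state trough Cmin,ss = Cmax,ss·f ≈ 60.000 × 0.5 ≈ 30.000 mcg/mL.

30.0 mcg/mL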